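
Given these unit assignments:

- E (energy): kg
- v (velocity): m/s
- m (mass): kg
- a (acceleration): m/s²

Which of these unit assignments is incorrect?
E

The variable E (energy) should have units J, not kg.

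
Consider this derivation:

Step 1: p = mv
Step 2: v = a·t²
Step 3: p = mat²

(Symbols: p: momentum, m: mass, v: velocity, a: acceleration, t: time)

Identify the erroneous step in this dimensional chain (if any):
Step 2

Step 1: p = mv → LHS [L M T^-1], RHS [L M T^-1] ✓
Step 2: v = a·t² → LHS [L T^-1], RHS [L] ✗

The first dimensional inconsistency appears in step 2: v = a·t²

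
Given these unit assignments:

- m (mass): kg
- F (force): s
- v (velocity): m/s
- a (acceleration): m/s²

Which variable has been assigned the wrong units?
F

The variable F (force) should have units N, not s.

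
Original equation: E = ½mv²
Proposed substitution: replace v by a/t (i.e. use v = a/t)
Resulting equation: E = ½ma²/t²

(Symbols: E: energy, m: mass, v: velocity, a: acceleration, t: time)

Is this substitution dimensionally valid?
No

[v] = [L T^-1] and [a/t] = [L T^-3]. These differ, so the substitution replaces a quantity by one of different dimensions and the result E = ½ma²/t² has LHS [L^2 M T^-2] vs RHS [L^2 M T^-6] — inconsistent.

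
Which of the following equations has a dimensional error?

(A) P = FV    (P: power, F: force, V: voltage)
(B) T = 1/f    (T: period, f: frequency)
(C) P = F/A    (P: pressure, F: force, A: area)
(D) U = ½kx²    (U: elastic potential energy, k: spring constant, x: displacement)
(A) P = FV

The equation (A) P = FV is dimensionally incorrect.

LHS (P): [L^2 M T^-3]
RHS (FV): [I^-1 L^3 M^2 T^-5] ✗

The dimensions do not match. The other three equations balance.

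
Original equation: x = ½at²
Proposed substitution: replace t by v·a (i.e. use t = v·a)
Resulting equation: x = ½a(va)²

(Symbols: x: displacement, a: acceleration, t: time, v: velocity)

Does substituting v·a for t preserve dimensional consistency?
No

[t] = [T] and [v·a] = [L^2 T^-3]. These differ, so the substitution replaces a quantity by one of different dimensions and the result x = ½a(va)² has LHS [L] vs RHS [L^5 T^-8] — inconsistent.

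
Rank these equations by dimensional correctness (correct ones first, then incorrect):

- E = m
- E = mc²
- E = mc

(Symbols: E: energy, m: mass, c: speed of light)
Dimensionally correct: E = mc²
Dimensionally incorrect: E = m, E = mc
Ordered (correct first, then incorrect): E = mc², E = m, E = mc

- E = m: LHS [L^2 M T^-2], RHS [M] → incorrect ✗
- E = mc²: LHS [L^2 M T^-2], RHS [L^2 M T^-2] → correct ✓
- E = mc: LHS [L^2 M T^-2], RHS [L M T^-1] → incorrect ✗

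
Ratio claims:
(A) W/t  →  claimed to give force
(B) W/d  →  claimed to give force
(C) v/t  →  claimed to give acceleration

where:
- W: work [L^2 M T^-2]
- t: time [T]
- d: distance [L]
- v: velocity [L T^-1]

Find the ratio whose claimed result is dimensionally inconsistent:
(A) W/t does not give force

(A) W/t: [L^2 M T^-3] ≠ force [L M T^-2] ✗
(B) W/d: [L M T^-2] = force [L M T^-2] ✓
(C) v/t: [L T^-2] = acceleration [L T^-2] ✓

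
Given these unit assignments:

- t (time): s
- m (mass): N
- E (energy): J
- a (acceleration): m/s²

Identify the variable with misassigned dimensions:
m

The variable m (mass) should have units kg, not N.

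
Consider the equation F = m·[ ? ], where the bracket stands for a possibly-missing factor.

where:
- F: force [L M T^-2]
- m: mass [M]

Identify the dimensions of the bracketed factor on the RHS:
[L T^-2] — acceleration (e.g. a)

F has dimensions [L M T^-2]; m has dimensions [M].
The bracketed factor must supply [L M T^-2] / [M] = [L T^-2].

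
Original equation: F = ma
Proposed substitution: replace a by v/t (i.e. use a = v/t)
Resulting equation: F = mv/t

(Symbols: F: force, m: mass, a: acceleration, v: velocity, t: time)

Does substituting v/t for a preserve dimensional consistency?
Yes

[a] = [L T^-2] and [v/t] = [L T^-2]. These match, so the substitution replaces a quantity by one of the same dimensions and the result F = mv/t has LHS [L M T^-2] vs RHS [L M T^-2] — still consistent.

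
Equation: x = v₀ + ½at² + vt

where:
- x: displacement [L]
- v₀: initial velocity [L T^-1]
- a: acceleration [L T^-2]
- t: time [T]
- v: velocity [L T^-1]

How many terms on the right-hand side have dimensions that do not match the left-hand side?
1

LHS x: [L]
- v₀: [L T^-1] ✗
- ½at²: [L] ✓
- vt: [L] ✓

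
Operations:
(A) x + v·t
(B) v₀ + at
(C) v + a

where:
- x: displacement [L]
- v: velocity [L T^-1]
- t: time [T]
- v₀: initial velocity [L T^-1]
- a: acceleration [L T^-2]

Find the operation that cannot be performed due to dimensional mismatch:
(C) v + a

(A) x + v·t: x [L] and v·t [L] — same dimensions ✓
(B) v₀ + at: v₀ [L T^-1] and at [L T^-1] — same dimensions ✓
(C) v + a: v [L T^-1] and a [L T^-2] — different dimensions cannot be added/subtracted ✗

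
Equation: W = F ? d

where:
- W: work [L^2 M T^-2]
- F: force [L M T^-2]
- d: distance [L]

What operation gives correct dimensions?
multiplication (×): W = F × d

W [L^2 M T^-2]; F [L M T^-2]; d [L].
F × d → [L^2 M T^-2] ✓
F ÷ d → [M T^-2] ✗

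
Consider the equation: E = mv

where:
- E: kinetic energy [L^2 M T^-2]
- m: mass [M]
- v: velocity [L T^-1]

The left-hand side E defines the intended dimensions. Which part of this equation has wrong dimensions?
The right-hand side term mv

E has dimensions [L^2 M T^-2], but mv has dimensions [L M T^-1], so the term mv is dimensionally wrong for E.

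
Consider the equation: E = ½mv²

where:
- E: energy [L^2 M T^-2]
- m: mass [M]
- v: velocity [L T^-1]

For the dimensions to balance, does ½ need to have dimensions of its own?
No

E has dimensions [L^2 M T^-2] and mv² already has dimensions [L^2 M T^-2], so the equation balances without ½ contributing any dimensions. ½ is a pure (dimensionless) number; changing or removing it would not affect dimensional consistency.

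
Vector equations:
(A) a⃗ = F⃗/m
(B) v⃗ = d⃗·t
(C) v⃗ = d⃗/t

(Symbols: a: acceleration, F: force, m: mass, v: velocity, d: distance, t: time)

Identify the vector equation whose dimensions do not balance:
(B) v⃗ = d⃗·t

(A) a⃗ = F⃗/m: LHS [L T^-2], RHS [L T^-2] ✓ — force (vector) divided by mass (scalar)
(B) v⃗ = d⃗·t: LHS [L T^-1], RHS [L T] ✗ — velocity is displacement per time; should be d⃗/t
(C) v⃗ = d⃗/t: LHS [L T^-1], RHS [L T^-1] ✓ — displacement (vector) divided by time (scalar)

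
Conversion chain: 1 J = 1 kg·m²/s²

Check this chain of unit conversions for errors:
The chain is correct (no errors).

Correct: Joule is defined as kg·m²/s²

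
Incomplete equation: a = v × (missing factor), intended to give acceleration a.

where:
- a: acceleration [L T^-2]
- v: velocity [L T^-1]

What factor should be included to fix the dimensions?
1/t (inverse time), dimensions [T^-1]

a has dimensions [L T^-2] and v has dimensions [L T^-1].
The missing factor must have dimensions [L T^-2] / [L T^-1] = [T^-1], i.e. inverse time (1/t).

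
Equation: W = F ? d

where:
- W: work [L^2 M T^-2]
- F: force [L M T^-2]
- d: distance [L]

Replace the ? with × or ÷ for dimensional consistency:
multiplication (×): W = F × d

W [L^2 M T^-2]; F [L M T^-2]; d [L].
F × d → [L^2 M T^-2] ✓
F ÷ d → [M T^-2] ✗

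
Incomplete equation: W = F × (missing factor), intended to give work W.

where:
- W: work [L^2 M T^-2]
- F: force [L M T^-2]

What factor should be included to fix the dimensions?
d (distance), dimensions [L]

W has dimensions [L^2 M T^-2] and F has dimensions [L M T^-2].
The missing factor must have dimensions [L^2 M T^-2] / [L M T^-2] = [L], i.e. distance (d).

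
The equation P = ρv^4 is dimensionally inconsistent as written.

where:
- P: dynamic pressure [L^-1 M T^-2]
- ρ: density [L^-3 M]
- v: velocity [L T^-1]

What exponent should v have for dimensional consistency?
The exponent of v should be 2: P = ρv^2

The LHS P has dimensions [L^-1 M T^-2]; v has dimensions [L T^-1].
As written, the RHS ρv^4 (exponent 4 on v) has dimensions [L M T^-4], which does not match.
With exponent 2, the RHS ρv^2 has dimensions [L^-1 M T^-2], matching the LHS.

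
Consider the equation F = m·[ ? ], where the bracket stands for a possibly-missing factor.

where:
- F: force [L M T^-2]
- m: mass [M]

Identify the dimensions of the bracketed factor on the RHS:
[L T^-2] — acceleration (e.g. a)

F has dimensions [L M T^-2]; m has dimensions [M].
The bracketed factor must supply [L M T^-2] / [M] = [L T^-2].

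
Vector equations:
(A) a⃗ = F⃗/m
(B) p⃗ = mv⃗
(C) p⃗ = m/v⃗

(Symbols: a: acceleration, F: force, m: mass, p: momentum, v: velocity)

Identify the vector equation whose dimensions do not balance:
(C) p⃗ = m/v⃗

(A) a⃗ = F⃗/m: LHS [L T^-2], RHS [L T^-2] ✓ — force (vector) divided by mass (scalar)
(B) p⃗ = mv⃗: LHS [L M T^-1], RHS [L M T^-1] ✓ — mass (scalar) times velocity (vector)
(C) p⃗ = m/v⃗: LHS [L M T^-1], RHS [L^-1 M T] ✗ — momentum is mass times velocity; should be mv⃗ (and division by a vector is undefined)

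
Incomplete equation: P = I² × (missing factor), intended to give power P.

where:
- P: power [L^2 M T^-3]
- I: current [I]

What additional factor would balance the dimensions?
R (resistance), dimensions [I^-2 L^2 M T^-3]

P has dimensions [L^2 M T^-3] and I² has dimensions [I^2].
The missing factor must have dimensions [L^2 M T^-3] / [I^2] = [I^-2 L^2 M T^-3], i.e. resistance (R).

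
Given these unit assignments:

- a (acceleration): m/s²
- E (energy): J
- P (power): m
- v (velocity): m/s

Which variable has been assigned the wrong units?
P

The variable P (power) should have units W, not m.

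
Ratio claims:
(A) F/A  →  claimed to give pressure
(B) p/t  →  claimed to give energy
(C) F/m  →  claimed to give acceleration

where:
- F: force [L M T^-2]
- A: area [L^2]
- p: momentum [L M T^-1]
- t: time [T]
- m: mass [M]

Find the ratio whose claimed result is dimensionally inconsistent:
(B) p/t does not give energy

(A) F/A: [L^-1 M T^-2] = pressure [L^-1 M T^-2] ✓
(B) p/t: [L M T^-2] ≠ energy [L^2 M T^-2] ✗
(C) F/m: [L T^-2] = acceleration [L T^-2] ✓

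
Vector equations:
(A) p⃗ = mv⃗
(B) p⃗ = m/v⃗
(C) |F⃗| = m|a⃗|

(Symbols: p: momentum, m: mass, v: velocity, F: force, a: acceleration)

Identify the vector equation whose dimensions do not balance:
(B) p⃗ = m/v⃗

(A) p⃗ = mv⃗: LHS [L M T^-1], RHS [L M T^-1] ✓ — mass (scalar) times velocity (vector)
(B) p⃗ = m/v⃗: LHS [L M T^-1], RHS [L^-1 M T] ✗ — momentum is mass times velocity; should be mv⃗ (and division by a vector is undefined)
(C) |F⃗| = m|a⃗|: LHS [L M T^-2], RHS [L M T^-2] ✓ — magnitudes of vectors are scalars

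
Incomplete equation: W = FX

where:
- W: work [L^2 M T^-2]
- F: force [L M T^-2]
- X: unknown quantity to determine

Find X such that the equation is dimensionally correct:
X = d (distance), dimensions [L]

W has dimensions [L^2 M T^-2]; the rest of the RHS (F) has dimensions [L M T^-2].
So X must have dimensions [L] — X = d (distance).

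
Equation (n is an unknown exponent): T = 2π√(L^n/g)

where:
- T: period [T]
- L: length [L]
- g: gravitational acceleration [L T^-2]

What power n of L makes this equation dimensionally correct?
n = 1

T has dimensions [T]; L has dimensions [L].
With n = 1: 2π√(L^1/g) has dimensions [T], matching the LHS ✓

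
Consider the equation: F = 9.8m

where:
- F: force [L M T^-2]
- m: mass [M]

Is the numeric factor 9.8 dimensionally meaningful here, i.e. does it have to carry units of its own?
Yes

F has dimensions [L M T^-2], while m alone has dimensions [M]. For the equation to balance, the factor 9.8 must carry dimensions [L T^-2] — it is a dimensional constant (a numerical value of a physical quantity with its units suppressed), not a pure number.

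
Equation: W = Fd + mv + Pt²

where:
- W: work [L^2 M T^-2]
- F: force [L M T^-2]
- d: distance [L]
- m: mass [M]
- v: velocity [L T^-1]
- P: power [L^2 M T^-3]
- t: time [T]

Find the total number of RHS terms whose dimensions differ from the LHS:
2

LHS W: [L^2 M T^-2]
- Fd: [L^2 M T^-2] ✓
- mv: [L M T^-1] ✗
- Pt²: [L^2 M T^-1] ✗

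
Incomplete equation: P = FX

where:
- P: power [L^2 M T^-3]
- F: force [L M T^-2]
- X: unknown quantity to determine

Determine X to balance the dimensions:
X = v (velocity), dimensions [L T^-1]

P has dimensions [L^2 M T^-3]; the rest of the RHS (F) has dimensions [L M T^-2].
So X must have dimensions [L T^-1] — X = v (velocity).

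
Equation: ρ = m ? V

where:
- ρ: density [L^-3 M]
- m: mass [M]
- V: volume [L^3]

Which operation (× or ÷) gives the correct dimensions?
division (÷): ρ = m ÷ V

ρ [L^-3 M]; m [M]; V [L^3].
m × V → [L^3 M] ✗
m ÷ V → [L^-3 M] ✓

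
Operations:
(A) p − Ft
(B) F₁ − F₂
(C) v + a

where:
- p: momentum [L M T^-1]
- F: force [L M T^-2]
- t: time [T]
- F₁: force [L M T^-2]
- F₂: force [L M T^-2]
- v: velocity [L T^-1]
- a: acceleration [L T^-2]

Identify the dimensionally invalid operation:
(C) v + a

(A) p − Ft: p [L M T^-1] and Ft [L M T^-1] — same dimensions ✓
(B) F₁ − F₂: F₁ [L M T^-2] and F₂ [L M T^-2] — same dimensions ✓
(C) v + a: v [L T^-1] and a [L T^-2] — different dimensions cannot be added/subtracted ✗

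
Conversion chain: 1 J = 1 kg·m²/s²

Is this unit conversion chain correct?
The chain is correct (no errors).

Correct: Joule is defined as kg·m²/s²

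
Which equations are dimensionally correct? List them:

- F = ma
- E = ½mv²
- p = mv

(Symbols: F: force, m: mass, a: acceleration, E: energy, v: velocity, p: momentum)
Dimensionally correct: F = ma, E = ½mv², p = mv
Dimensionally incorrect: none
Ordered (correct first, then incorrect): F = ma, E = ½mv², p = mv

- F = ma: LHS [L M T^-2], RHS [L M T^-2] → correct ✓
- E = ½mv²: LHS [L^2 M T^-2], RHS [L^2 M T^-2] → correct ✓
- p = mv: LHS [L M T^-1], RHS [L M T^-1] → correct ✓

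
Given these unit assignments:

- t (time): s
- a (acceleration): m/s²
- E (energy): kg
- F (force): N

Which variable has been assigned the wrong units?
E

The variable E (energy) should have units J, not kg.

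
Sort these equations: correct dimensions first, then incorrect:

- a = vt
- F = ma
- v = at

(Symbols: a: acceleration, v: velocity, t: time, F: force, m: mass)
Dimensionally correct: F = ma, v = at
Dimensionally incorrect: a = vt
Ordered (correct first, then incorrect): F = ma, v = at, a = vt

- a = vt: LHS [L T^-2], RHS [L] → incorrect ✗
- F = ma: LHS [L M T^-2], RHS [L M T^-2] → correct ✓
- v = at: LHS [L T^-1], RHS [L T^-1] → correct ✓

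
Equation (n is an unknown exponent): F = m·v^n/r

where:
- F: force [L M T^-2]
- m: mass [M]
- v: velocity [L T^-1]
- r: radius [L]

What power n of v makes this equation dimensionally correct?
n = 2

F has dimensions [L M T^-2]; v has dimensions [L T^-1].
The rest of the RHS has dimensions [L^-1 M], so v^n must supply [L^2 T^-2].
With n = 2: m·v^2/r has dimensions [L M T^-2], matching the LHS ✓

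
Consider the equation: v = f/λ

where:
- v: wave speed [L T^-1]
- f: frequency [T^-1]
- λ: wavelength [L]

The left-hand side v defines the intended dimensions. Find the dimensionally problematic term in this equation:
The right-hand side term f/λ

v has dimensions [L T^-1], but f/λ has dimensions [L^-1 T^-1], so the term f/λ is dimensionally wrong for v.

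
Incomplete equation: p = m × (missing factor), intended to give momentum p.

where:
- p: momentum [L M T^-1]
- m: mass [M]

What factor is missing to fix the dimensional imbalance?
v (velocity), dimensions [L T^-1]

p has dimensions [L M T^-1] and m has dimensions [M].
The missing factor must have dimensions [L M T^-1] / [M] = [L T^-1], i.e. velocity (v).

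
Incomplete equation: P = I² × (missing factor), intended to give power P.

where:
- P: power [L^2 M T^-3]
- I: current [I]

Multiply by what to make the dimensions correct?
R (resistance), dimensions [I^-2 L^2 M T^-3]

P has dimensions [L^2 M T^-3] and I² has dimensions [I^2].
The missing factor must have dimensions [L^2 M T^-3] / [I^2] = [I^-2 L^2 M T^-3], i.e. resistance (R).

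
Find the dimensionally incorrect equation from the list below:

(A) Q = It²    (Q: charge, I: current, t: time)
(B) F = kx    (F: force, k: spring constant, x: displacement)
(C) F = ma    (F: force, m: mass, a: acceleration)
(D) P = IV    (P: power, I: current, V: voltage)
(A) Q = It²

The equation (A) Q = It² is dimensionally incorrect.

LHS (Q): [I T]
RHS (It²): [I T^2] ✗

The dimensions do not match. The other three equations balance.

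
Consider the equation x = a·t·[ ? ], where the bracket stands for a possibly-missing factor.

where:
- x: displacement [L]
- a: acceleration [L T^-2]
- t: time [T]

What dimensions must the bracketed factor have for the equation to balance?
[T] — time (e.g. t)

x has dimensions [L]; a·t has dimensions [L T^-1].
The bracketed factor must supply [L] / [L T^-1] = [T].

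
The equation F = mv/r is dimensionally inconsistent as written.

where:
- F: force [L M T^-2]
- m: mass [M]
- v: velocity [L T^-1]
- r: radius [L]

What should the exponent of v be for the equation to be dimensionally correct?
The exponent of v should be 2: F = mv^2/r

The LHS F has dimensions [L M T^-2]; v has dimensions [L T^-1].
As written, the RHS mv/r (exponent 1 on v) has dimensions [M T^-1], which does not match.
With exponent 2, the RHS mv^2/r has dimensions [L M T^-2], matching the LHS.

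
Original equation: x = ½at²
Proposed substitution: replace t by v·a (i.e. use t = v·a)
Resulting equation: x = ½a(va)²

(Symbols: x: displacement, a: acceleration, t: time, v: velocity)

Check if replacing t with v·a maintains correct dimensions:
No

[t] = [T] and [v·a] = [L^2 T^-3]. These differ, so the substitution replaces a quantity by one of different dimensions and the result x = ½a(va)² has LHS [L] vs RHS [L^5 T^-8] — inconsistent.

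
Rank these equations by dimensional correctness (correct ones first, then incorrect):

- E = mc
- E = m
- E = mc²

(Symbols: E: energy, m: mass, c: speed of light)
Dimensionally correct: E = mc²
Dimensionally incorrect: E = mc, E = m
Ordered (correct first, then incorrect): E = mc², E = mc, E = m

- E = mc: LHS [L^2 M T^-2], RHS [L M T^-1] → incorrect ✗
- E = m: LHS [L^2 M T^-2], RHS [M] → incorrect ✗
- E = mc²: LHS [L^2 M T^-2], RHS [L^2 M T^-2] → correct ✓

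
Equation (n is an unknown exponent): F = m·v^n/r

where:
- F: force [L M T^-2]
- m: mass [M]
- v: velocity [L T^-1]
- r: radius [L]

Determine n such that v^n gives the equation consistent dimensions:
n = 2

F has dimensions [L M T^-2]; v has dimensions [L T^-1].
The rest of the RHS has dimensions [L^-1 M], so v^n must supply [L^2 T^-2].
With n = 2: m·v^2/r has dimensions [L M T^-2], matching the LHS ✓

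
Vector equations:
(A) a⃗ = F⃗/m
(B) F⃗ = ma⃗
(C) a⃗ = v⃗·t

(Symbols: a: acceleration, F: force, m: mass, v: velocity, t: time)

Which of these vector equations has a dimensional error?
(C) a⃗ = v⃗·t

(A) a⃗ = F⃗/m: LHS [L T^-2], RHS [L T^-2] ✓ — force (vector) divided by mass (scalar)
(B) F⃗ = ma⃗: LHS [L M T^-2], RHS [L M T^-2] ✓ — Force and acceleration are vectors, mass is a scalar
(C) a⃗ = v⃗·t: LHS [L T^-2], RHS [L] ✗ — acceleration is velocity per time; should be v⃗/t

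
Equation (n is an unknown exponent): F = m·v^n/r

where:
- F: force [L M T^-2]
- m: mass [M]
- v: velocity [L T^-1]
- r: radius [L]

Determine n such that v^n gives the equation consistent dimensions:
n = 2

F has dimensions [L M T^-2]; v has dimensions [L T^-1].
The rest of the RHS has dimensions [L^-1 M], so v^n must supply [L^2 T^-2].
With n = 2: m·v^2/r has dimensions [L M T^-2], matching the LHS ✓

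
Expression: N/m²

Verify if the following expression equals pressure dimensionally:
Yes

The expression N/m² has dimensions [L^-1 M T^-2], which is exactly pressure [L^-1 M T^-2].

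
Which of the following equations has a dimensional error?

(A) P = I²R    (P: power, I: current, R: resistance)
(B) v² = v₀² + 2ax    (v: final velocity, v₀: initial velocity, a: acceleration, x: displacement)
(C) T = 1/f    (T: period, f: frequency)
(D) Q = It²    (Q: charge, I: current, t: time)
(D) Q = It²

The equation (D) Q = It² is dimensionally incorrect.

LHS (Q): [I T]
RHS (It²): [I T^2] ✗

The dimensions do not match. The other three equations balance.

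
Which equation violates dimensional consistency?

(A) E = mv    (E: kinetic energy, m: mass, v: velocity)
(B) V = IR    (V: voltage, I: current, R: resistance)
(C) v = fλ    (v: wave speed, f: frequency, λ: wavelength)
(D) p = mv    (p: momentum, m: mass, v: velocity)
(A) E = mv

The equation (A) E = mv is dimensionally incorrect.

LHS (E): [L^2 M T^-2]
RHS (mv): [L M T^-1] ✗

The dimensions do not match. The other three equations balance.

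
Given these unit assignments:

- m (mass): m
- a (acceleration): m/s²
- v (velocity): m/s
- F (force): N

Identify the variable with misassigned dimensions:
m

The variable m (mass) should have units kg, not m.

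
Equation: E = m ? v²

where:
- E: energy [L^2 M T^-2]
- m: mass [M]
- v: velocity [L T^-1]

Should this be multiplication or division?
multiplication (×): E = m × v²

E [L^2 M T^-2]; m [M]; v² [L^2 T^-2].
m × v² → [L^2 M T^-2] ✓
m ÷ v² → [L^-2 M T^2] ✗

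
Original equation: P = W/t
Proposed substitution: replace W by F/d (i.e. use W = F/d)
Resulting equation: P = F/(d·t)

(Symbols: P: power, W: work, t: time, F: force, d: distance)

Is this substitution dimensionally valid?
No

[W] = [L^2 M T^-2] and [F/d] = [M T^-2]. These differ, so the substitution replaces a quantity by one of different dimensions and the result P = F/(d·t) has LHS [L^2 M T^-3] vs RHS [M T^-3] — inconsistent.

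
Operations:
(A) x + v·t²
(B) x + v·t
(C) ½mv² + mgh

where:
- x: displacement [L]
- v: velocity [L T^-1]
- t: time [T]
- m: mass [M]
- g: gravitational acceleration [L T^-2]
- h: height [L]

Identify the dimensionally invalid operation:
(A) x + v·t²

(A) x + v·t²: x [L] and v·t² [L T] — different dimensions cannot be added/subtracted ✗
(B) x + v·t: x [L] and v·t [L] — same dimensions ✓
(C) ½mv² + mgh: ½mv² [L^2 M T^-2] and mgh [L^2 M T^-2] — same dimensions ✓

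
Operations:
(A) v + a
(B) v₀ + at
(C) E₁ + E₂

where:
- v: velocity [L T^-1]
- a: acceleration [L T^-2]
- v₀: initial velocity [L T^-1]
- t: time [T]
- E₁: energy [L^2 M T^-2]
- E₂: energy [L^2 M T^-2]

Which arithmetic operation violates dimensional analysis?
(A) v + a

(A) v + a: v [L T^-1] and a [L T^-2] — different dimensions cannot be added/subtracted ✗
(B) v₀ + at: v₀ [L T^-1] and at [L T^-1] — same dimensions ✓
(C) E₁ + E₂: E₁ [L^2 M T^-2] and E₂ [L^2 M T^-2] — same dimensions ✓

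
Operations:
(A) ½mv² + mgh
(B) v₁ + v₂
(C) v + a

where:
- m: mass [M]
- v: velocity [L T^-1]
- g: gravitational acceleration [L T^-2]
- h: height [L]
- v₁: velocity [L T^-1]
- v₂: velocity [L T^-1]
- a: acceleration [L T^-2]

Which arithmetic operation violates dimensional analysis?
(C) v + a

(A) ½mv² + mgh: ½mv² [L^2 M T^-2] and mgh [L^2 M T^-2] — same dimensions ✓
(B) v₁ + v₂: v₁ [L T^-1] and v₂ [L T^-1] — same dimensions ✓
(C) v + a: v [L T^-1] and a [L T^-2] — different dimensions cannot be added/subtracted ✗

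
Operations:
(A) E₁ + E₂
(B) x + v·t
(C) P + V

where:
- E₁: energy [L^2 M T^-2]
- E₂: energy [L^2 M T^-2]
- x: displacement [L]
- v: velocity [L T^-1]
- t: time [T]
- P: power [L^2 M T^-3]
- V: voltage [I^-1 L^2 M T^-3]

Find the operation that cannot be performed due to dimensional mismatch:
(C) P + V

(A) E₁ + E₂: E₁ [L^2 M T^-2] and E₂ [L^2 M T^-2] — same dimensions ✓
(B) x + v·t: x [L] and v·t [L] — same dimensions ✓
(C) P + V: P [L^2 M T^-3] and V [I^-1 L^2 M T^-3] — different dimensions cannot be added/subtracted ✗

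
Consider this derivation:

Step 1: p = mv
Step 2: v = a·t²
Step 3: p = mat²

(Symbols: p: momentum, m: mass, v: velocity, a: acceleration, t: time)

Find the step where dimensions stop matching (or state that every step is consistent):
Step 2

Step 1: p = mv → LHS [L M T^-1], RHS [L M T^-1] ✓
Step 2: v = a·t² → LHS [L T^-1], RHS [L] ✗

The first dimensional inconsistency appears in step 2: v = a·t²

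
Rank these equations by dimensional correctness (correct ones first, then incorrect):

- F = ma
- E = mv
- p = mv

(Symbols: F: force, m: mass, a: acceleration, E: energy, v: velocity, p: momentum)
Dimensionally correct: F = ma, p = mv
Dimensionally incorrect: E = mv
Ordered (correct first, then incorrect): F = ma, p = mv, E = mv

- F = ma: LHS [L M T^-2], RHS [L M T^-2] → correct ✓
- E = mv: LHS [L^2 M T^-2], RHS [L M T^-1] → incorrect ✗
- p = mv: LHS [L M T^-1], RHS [L M T^-1] → correct ✓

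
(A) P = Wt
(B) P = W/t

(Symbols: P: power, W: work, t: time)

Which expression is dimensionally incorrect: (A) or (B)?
(A)

(A) P = Wt: LHS [L^2 M T^-3], RHS [L^2 M T^-1] ✗
(B) P = W/t: LHS [L^2 M T^-3], RHS [L^2 M T^-3] ✓

Expression (A) P = Wt is dimensionally incorrect.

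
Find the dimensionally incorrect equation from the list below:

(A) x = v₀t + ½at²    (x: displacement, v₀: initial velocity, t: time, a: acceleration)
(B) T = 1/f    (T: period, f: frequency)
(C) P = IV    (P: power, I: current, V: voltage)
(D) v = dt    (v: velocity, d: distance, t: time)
(D) v = dt

The equation (D) v = dt is dimensionally incorrect.

LHS (v): [L T^-1]
RHS (dt): [L T] ✗

The dimensions do not match. The other three equations balance.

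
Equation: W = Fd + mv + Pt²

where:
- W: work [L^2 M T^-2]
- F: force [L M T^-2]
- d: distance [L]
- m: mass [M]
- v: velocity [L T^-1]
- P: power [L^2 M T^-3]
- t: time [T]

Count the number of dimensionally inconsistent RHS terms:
2

LHS W: [L^2 M T^-2]
- Fd: [L^2 M T^-2] ✓
- mv: [L M T^-1] ✗
- Pt²: [L^2 M T^-1] ✗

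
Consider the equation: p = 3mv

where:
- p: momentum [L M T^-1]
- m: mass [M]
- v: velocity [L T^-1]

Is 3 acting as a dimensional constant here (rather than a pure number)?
No

p has dimensions [L M T^-1] and mv already has dimensions [L M T^-1], so the equation balances without 3 contributing any dimensions. 3 is a pure (dimensionless) number; changing or removing it would not affect dimensional consistency.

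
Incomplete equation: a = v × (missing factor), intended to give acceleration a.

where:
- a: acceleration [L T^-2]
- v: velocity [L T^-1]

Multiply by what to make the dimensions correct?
1/t (inverse time), dimensions [T^-1]

a has dimensions [L T^-2] and v has dimensions [L T^-1].
The missing factor must have dimensions [L T^-2] / [L T^-1] = [T^-1], i.e. inverse time (1/t).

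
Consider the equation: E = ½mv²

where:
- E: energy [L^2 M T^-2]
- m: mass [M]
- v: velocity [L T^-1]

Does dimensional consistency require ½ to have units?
No

E has dimensions [L^2 M T^-2] and mv² already has dimensions [L^2 M T^-2], so the equation balances without ½ contributing any dimensions. ½ is a pure (dimensionless) number; changing or removing it would not affect dimensional consistency.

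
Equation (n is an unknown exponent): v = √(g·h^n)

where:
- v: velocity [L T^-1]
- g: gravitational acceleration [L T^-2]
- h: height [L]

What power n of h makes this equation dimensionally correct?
n = 1

v has dimensions [L T^-1]; h has dimensions [L].
With n = 1: √(g·h^1) has dimensions [L T^-1], matching the LHS ✓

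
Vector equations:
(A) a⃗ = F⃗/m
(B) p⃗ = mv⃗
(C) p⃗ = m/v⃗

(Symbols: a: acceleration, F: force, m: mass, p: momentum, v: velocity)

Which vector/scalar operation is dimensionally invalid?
(C) p⃗ = m/v⃗

(A) a⃗ = F⃗/m: LHS [L T^-2], RHS [L T^-2] ✓ — force (vector) divided by mass (scalar)
(B) p⃗ = mv⃗: LHS [L M T^-1], RHS [L M T^-1] ✓ — mass (scalar) times velocity (vector)
(C) p⃗ = m/v⃗: LHS [L M T^-1], RHS [L^-1 M T] ✗ — momentum is mass times velocity; should be mv⃗ (and division by a vector is undefined)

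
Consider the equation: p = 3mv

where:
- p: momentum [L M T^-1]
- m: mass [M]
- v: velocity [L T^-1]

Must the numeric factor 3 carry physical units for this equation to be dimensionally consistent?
No

p has dimensions [L M T^-1] and mv already has dimensions [L M T^-1], so the equation balances without 3 contributing any dimensions. 3 is a pure (dimensionless) number; changing or removing it would not affect dimensional consistency.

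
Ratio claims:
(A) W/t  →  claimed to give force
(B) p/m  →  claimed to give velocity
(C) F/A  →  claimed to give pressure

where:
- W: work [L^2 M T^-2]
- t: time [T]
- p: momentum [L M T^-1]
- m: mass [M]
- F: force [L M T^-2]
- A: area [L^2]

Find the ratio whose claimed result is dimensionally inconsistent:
(A) W/t does not give force

(A) W/t: [L^2 M T^-3] ≠ force [L M T^-2] ✗
(B) p/m: [L T^-1] = velocity [L T^-1] ✓
(C) F/A: [L^-1 M T^-2] = pressure [L^-1 M T^-2] ✓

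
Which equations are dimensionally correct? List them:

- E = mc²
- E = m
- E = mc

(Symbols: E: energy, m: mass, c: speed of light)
Dimensionally correct: E = mc²
Dimensionally incorrect: E = m, E = mc
Ordered (correct first, then incorrect): E = mc², E = m, E = mc

- E = mc²: LHS [L^2 M T^-2], RHS [L^2 M T^-2] → correct ✓
- E = m: LHS [L^2 M T^-2], RHS [M] → incorrect ✗
- E = mc: LHS [L^2 M T^-2], RHS [L M T^-1] → incorrect ✗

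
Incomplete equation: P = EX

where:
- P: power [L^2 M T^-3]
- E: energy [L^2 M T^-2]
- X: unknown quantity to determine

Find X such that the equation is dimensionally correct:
X = f (inverse time / frequency (1/t)), dimensions [T^-1]

P has dimensions [L^2 M T^-3]; the rest of the RHS (E) has dimensions [L^2 M T^-2].
So X must have dimensions [T^-1] — X = f (inverse time / frequency (1/t)).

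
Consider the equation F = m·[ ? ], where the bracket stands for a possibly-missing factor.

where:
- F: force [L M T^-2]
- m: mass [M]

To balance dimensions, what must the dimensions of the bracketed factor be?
[L T^-2] — acceleration (e.g. a)

F has dimensions [L M T^-2]; m has dimensions [M].
The bracketed factor must supply [L M T^-2] / [M] = [L T^-2].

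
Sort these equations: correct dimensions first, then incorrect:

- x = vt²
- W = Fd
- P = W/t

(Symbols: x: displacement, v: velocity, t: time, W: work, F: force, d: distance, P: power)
Dimensionally correct: W = Fd, P = W/t
Dimensionally incorrect: x = vt²
Ordered (correct first, then incorrect): W = Fd, P = W/t, x = vt²

- x = vt²: LHS [L], RHS [L T] → incorrect ✗
- W = Fd: LHS [L^2 M T^-2], RHS [L^2 M T^-2] → correct ✓
- P = W/t: LHS [L^2 M T^-3], RHS [L^2 M T^-3] → correct ✓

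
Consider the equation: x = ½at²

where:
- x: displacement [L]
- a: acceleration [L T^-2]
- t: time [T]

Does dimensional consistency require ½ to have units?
No

x has dimensions [L] and at² already has dimensions [L], so the equation balances without ½ contributing any dimensions. ½ is a pure (dimensionless) number; changing or removing it would not affect dimensional consistency.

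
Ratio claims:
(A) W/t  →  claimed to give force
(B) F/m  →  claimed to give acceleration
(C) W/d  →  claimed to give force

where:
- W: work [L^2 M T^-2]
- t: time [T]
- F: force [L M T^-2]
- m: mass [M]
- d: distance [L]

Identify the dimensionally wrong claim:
(A) W/t does not give force

(A) W/t: [L^2 M T^-3] ≠ force [L M T^-2] ✗
(B) F/m: [L T^-2] = acceleration [L T^-2] ✓
(C) W/d: [L M T^-2] = force [L M T^-2] ✓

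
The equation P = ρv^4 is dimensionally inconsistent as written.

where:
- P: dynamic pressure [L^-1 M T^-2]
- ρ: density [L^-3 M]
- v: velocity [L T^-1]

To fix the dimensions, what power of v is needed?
The exponent of v should be 2: P = ρv^2

The LHS P has dimensions [L^-1 M T^-2]; v has dimensions [L T^-1].
As written, the RHS ρv^4 (exponent 4 on v) has dimensions [L M T^-4], which does not match.
With exponent 2, the RHS ρv^2 has dimensions [L^-1 M T^-2], matching the LHS.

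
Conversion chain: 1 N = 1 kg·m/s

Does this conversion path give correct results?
The chain is incorrect (it contains an error).

Incorrect: Newton is kg·m/s², not kg·m/s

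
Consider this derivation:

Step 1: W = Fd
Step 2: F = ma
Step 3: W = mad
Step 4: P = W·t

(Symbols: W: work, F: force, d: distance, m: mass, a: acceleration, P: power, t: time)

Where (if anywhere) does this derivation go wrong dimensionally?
Step 4

Step 1: W = Fd → LHS [L^2 M T^-2], RHS [L^2 M T^-2] ✓
Step 2: F = ma → LHS [L M T^-2], RHS [L M T^-2] ✓
Step 3: W = mad → LHS [L^2 M T^-2], RHS [L^2 M T^-2] ✓
Step 4: P = W·t → LHS [L^2 M T^-3], RHS [L^2 M T^-1] ✗

The first dimensional inconsistency appears in step 4: P = W·t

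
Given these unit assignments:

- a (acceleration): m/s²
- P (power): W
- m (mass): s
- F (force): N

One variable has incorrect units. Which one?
m

The variable m (mass) should have units kg, not s.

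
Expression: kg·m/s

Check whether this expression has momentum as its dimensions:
Yes

The expression kg·m/s has dimensions [L M T^-1], which is exactly momentum [L M T^-1].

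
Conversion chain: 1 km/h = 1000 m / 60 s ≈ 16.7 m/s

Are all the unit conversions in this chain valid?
The chain is incorrect (it contains an error).

Incorrect: 1 h = 3600 s, not 60 s (1 km/h ≈ 0.278 m/s)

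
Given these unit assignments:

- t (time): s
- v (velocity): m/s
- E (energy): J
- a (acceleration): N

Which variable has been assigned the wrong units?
a

The variable a (acceleration) should have units m/s², not N.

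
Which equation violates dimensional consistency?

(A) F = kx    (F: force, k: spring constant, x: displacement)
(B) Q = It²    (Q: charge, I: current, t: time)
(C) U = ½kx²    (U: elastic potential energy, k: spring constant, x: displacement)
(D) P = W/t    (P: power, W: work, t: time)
(B) Q = It²

The equation (B) Q = It² is dimensionally incorrect.

LHS (Q): [I T]
RHS (It²): [I T^2] ✗

The dimensions do not match. The other three equations balance.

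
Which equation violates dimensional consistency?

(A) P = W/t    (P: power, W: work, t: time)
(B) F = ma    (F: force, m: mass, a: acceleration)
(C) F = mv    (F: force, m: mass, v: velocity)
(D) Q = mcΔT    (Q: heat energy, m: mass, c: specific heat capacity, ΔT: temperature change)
(C) F = mv

The equation (C) F = mv is dimensionally incorrect.

LHS (F): [L M T^-2]
RHS (mv): [L M T^-1] ✗

The dimensions do not match. The other three equations balance.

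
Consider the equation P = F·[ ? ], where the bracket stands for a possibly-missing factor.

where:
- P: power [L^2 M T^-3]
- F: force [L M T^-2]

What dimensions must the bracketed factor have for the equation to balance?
[L T^-1] — velocity (e.g. v)

P has dimensions [L^2 M T^-3]; F has dimensions [L M T^-2].
The bracketed factor must supply [L^2 M T^-3] / [L M T^-2] = [L T^-1].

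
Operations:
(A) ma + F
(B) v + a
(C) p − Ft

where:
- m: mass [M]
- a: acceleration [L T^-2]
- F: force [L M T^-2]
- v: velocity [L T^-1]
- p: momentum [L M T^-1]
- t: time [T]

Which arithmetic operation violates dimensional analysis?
(B) v + a

(A) ma + F: ma [L M T^-2] and F [L M T^-2] — same dimensions ✓
(B) v + a: v [L T^-1] and a [L T^-2] — different dimensions cannot be added/subtracted ✗
(C) p − Ft: p [L M T^-1] and Ft [L M T^-1] — same dimensions ✓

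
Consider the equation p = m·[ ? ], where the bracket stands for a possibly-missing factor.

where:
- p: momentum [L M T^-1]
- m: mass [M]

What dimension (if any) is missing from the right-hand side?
[L T^-1] — velocity (e.g. v)

p has dimensions [L M T^-1]; m has dimensions [M].
The bracketed factor must supply [L M T^-1] / [M] = [L T^-1].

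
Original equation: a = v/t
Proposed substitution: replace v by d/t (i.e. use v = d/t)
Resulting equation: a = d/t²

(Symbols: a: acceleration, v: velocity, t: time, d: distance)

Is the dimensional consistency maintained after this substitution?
Yes

[v] = [L T^-1] and [d/t] = [L T^-1]. These match, so the substitution replaces a quantity by one of the same dimensions and the result a = d/t² has LHS [L T^-2] vs RHS [L T^-2] — still consistent.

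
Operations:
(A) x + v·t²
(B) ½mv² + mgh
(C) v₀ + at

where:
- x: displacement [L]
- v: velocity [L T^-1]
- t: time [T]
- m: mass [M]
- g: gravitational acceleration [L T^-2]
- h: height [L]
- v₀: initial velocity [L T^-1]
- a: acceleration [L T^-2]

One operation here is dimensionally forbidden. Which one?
(A) x + v·t²

(A) x + v·t²: x [L] and v·t² [L T] — different dimensions cannot be added/subtracted ✗
(B) ½mv² + mgh: ½mv² [L^2 M T^-2] and mgh [L^2 M T^-2] — same dimensions ✓
(C) v₀ + at: v₀ [L T^-1] and at [L T^-1] — same dimensions ✓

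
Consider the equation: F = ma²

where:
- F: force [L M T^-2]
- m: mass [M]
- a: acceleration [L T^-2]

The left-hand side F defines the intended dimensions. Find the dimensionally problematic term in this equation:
The right-hand side term ma²

F has dimensions [L M T^-2], but ma² has dimensions [L^2 M T^-4], so the term ma² is dimensionally wrong for F.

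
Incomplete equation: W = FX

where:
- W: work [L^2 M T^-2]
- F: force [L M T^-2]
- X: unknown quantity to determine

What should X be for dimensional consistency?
X = d (distance), dimensions [L]

W has dimensions [L^2 M T^-2]; the rest of the RHS (F) has dimensions [L M T^-2].
So X must have dimensions [L] — X = d (distance).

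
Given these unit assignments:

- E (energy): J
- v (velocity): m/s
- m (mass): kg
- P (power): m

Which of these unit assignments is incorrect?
P

The variable P (power) should have units W, not m.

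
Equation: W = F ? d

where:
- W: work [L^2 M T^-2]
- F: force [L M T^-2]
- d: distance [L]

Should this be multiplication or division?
multiplication (×): W = F × d

W [L^2 M T^-2]; F [L M T^-2]; d [L].
F × d → [L^2 M T^-2] ✓
F ÷ d → [M T^-2] ✗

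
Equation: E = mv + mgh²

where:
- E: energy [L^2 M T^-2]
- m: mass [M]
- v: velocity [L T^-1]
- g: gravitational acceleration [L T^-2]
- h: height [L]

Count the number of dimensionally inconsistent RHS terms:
2

LHS E: [L^2 M T^-2]
- mv: [L M T^-1] ✗
- mgh²: [L^3 M T^-2] ✗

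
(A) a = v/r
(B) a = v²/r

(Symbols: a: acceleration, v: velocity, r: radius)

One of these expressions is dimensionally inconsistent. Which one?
(A)

(A) a = v/r: LHS [L T^-2], RHS [T^-1] ✗
(B) a = v²/r: LHS [L T^-2], RHS [L T^-2] ✓

Expression (A) a = v/r is dimensionally incorrect.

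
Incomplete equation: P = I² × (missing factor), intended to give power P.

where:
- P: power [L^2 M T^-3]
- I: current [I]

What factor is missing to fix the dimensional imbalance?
R (resistance), dimensions [I^-2 L^2 M T^-3]

P has dimensions [L^2 M T^-3] and I² has dimensions [I^2].
The missing factor must have dimensions [L^2 M T^-3] / [I^2] = [I^-2 L^2 M T^-3], i.e. resistance (R).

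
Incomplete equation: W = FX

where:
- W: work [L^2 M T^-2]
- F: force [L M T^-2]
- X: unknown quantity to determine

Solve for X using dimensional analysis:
X = d (distance), dimensions [L]

W has dimensions [L^2 M T^-2]; the rest of the RHS (F) has dimensions [L M T^-2].
So X must have dimensions [L] — X = d (distance).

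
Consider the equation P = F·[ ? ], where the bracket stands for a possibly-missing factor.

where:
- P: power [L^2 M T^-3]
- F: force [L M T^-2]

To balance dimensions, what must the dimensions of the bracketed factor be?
[L T^-1] — velocity (e.g. v)

P has dimensions [L^2 M T^-3]; F has dimensions [L M T^-2].
The bracketed factor must supply [L^2 M T^-3] / [L M T^-2] = [L T^-1].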